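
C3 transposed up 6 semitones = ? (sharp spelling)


C3: chromatic position 0 in octave 3 → absolute = 3×12 + 0 = 36
Transpose up 6: 36 + 6 = 42
42 = 3×12 + 6 → F# in octave 3
Result = F#3


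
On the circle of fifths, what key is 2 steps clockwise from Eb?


Solution.
Each clockwise step on the circle of fifths moves up a perfect 5th
From Eb: Eb → Bb → F
= F


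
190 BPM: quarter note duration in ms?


One quarter-note beat = 60000 / BPM = 60000 / 190 ms
Duration = 60000 / 190
= 315.8 ms


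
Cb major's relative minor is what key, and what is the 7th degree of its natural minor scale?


Solution.
The relative minor shares the major's key signature and starts on its 6th degree
6th degree = a major 6th above the tonic; a major 6th above Cb is Ab
→ relative minor of Cb major is Ab minor
Ab natural minor scale: Ab Bb Cb Db Eb Fb Gb
= Ab minor; 7th degree = Gb


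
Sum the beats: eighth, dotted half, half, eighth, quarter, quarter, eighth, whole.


Let's work it out.
Beat values:
  eighth = 0.5 beats
  dotted half = 3 beats
  half = 2 beats
  eighth = 0.5 beats
  quarter = 1 beat
  quarter = 1 beat
  eighth = 0.5 beats
  whole = 4 beats
Sum = 0.5 + 3 + 2 + 0.5 + 1 + 1 + 0.5 + 4
= 12.5 beats


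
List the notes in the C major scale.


Step by step:
Major scale pattern: W-W-H-W-W-W-H (2-2-1-2-2-2-1 semitones)
Starting from C:
  C + 2 semitones → D
  D + 2 semitones → E
  E + 1 semitone → F
  F + 2 semitones → G
  G + 2 semitones → A
  A + 2 semitones → B
  B + 1 semitone → C
Scale = C D E F G A B


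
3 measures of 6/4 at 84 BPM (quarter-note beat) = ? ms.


Solution.
Quarter-note beat duration = 60000 / 84 ms
Beats per measure (6/4) = 6
One measure = 6 × 60000 / 84 = 360000 / 84 ms
3 measures = 3 × 360000 / 84 = 1080000 / 84
= 12857.1 ms


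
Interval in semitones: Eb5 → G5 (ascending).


Reasoning:
Absolute semitone position = octave×12 + chromatic position
Eb5: 5×12 + 3 = 63
G5: 5×12 + 7 = 67
Difference = 67 - 63 = 4
= 4 semitones


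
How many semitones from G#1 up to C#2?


Step by step:
Absolute semitone position = octave×12 + chromatic position
G#1: 1×12 + 8 = 20
C#2: 2×12 + 1 = 25
Difference = 25 - 20 = 5
= 5 semitones


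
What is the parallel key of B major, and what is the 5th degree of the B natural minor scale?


Working:
Parallel keys share the same tonic but differ in mode
B major → parallel is B minor
B natural minor scale: B C# D E F# G A
= B minor; 5th degree = F#


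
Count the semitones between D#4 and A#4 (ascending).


Let's work it out.
Absolute semitone position = octave×12 + chromatic position
D#4: 4×12 + 3 = 51
A#4: 4×12 + 10 = 58
Difference = 58 - 51 = 7
= 7 semitones


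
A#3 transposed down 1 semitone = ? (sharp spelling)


Step by step:
A#3: chromatic position 10 in octave 3 → absolute = 3×12 + 10 = 46
Transpose down 1: 46 - 1 = 45
45 = 3×12 + 9 → A in octave 3
Result = A3


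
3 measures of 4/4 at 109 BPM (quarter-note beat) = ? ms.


Quarter-note beat duration = 60000 / 109 ms
Beats per measure (4/4) = 4
One measure = 4 × 60000 / 109 = 240000 / 109 ms
3 measures = 3 × 240000 / 109 = 720000 / 109
= 6605.5 ms


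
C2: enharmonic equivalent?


Reasoning:
Enharmonic notes sound the same pitch but are spelled with different letter names
C and Dbb name the same pitch class
= Dbb2


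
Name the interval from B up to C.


Solution.
Letter names: B → C spans 2 letter names → a 2nd
Semitones: B → C = 1 half-step
A 2nd of 1 semitone is a minor 2nd
= minor 2nd


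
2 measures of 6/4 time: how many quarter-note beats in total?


Working:
Time signature 6/4: the bottom number 4 means the quarter note gets one count
The top number 6 means 6 quarter-note beats per measure
Total = 6 × 2 measures
= 12 quarter-note beats


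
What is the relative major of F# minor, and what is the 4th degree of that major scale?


Working:
The relative major shares the key signature and is a minor 3rd above the minor tonic
A minor 3rd above F# is A
→ relative major of F# minor is A major
A major scale: A B C# D E F# G#
= A major; 4th degree = D


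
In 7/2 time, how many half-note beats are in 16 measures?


Working:
Time signature 7/2: the bottom number 2 means the half note gets one count
The top number 7 means 7 half-note beats per measure
Total = 7 × 16 measures
= 112 half-note beats


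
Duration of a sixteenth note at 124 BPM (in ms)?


Solution.
One quarter-note beat = 60000 / BPM = 60000 / 124 ms
Sixteenth note = 1/4 × quarter note
Duration = 1/4 × 60000 / 124 = 15000 / 124
= 121.0 ms


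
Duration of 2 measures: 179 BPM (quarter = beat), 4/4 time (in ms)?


Let's work it out.
Quarter-note beat duration = 60000 / 179 ms
Beats per measure (4/4) = 4
One measure = 4 × 60000 / 179 = 240000 / 179 ms
2 measures = 2 × 240000 / 179 = 480000 / 179
= 2681.6 ms


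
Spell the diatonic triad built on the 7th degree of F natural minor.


F natural minor scale: F G Ab Bb C Db Eb
Diatonic triad on degree 7 stacks scale notes 7, 2, 4: Eb G Bb
Eb→G = 4 semitones; Eb→Bb = 7 semitones → major triad
= Eb G Bb (major)


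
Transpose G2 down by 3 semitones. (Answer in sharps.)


G2: chromatic position 7 in octave 2 → absolute = 2×12 + 7 = 31
Transpose down 3: 31 - 3 = 28
28 = 2×12 + 4 → E in octave 2
Result = E2


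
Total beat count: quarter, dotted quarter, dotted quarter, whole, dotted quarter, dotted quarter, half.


Solution.
Beat values:
  quarter = 1 beat
  dotted quarter = 1.5 beats
  dotted quarter = 1.5 beats
  whole = 4 beats
  dotted quarter = 1.5 beats
  dotted quarter = 1.5 beats
  half = 2 beats
Sum = 1 + 1.5 + 1.5 + 4 + 1.5 + 1.5 + 2
= 13 beats


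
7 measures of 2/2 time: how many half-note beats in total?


Time signature 2/2: the bottom number 2 means the half note gets one count
The top number 2 means 2 half-note beats per measure
Total = 2 × 7 measures
= 14 half-note beats


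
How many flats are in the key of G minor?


Step by step:
Flat minor keys: A(0), D(1), G(2), C(3), F(4), Bb(5), Eb(6), Ab(7)
G minor has 2 flats
Order of flats: Bb Eb Ab Db Gb Cb Fb → first 2: Bb, Eb
= 2 flats


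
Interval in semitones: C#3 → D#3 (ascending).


Working:
Absolute semitone position = octave×12 + chromatic position
C#3: 3×12 + 1 = 37
D#3: 3×12 + 3 = 39
Difference = 39 - 37 = 2
= 2 semitones


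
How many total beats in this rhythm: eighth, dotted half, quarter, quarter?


Solution.
Beat values:
  eighth = 0.5 beats
  dotted half = 3 beats
  quarter = 1 beat
  quarter = 1 beat
Sum = 0.5 + 3 + 1 + 1
= 5.5 beats


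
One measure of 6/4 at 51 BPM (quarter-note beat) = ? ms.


Quarter-note beat duration = 60000 / 51 ms
Beats per measure (6/4) = 6
One measure = 6 × 60000 / 51 = 360000 / 51 ms
= 7058.8 ms


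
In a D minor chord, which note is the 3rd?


Minor triad = root + minor 3rd (3 semitones) + perfect 5th (7 semitones)
A triad on D stacks thirds, so the chord tones use letter names D-F-A
Root: D
Minor 3rd above D: F
Perfect 5th above D: A
The 3rd = F


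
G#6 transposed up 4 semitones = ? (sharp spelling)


Reasoning:
G#6: chromatic position 8 in octave 6 → absolute = 6×12 + 8 = 80
Transpose up 4: 80 + 4 = 84
84 = 7×12 + 0 → C in octave 7
Result = C7


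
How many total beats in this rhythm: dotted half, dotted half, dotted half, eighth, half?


Let's work it out.
Beat values:
  dotted half = 3 beats
  dotted half = 3 beats
  dotted half = 3 beats
  eighth = 0.5 beats
  half = 2 beats
Sum = 3 + 3 + 3 + 0.5 + 2
= 11.5 beats


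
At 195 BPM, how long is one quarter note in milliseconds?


Working:
One quarter-note beat = 60000 / BPM = 60000 / 195 ms
Duration = 60000 / 195
= 307.7 ms


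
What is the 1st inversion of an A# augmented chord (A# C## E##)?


Reasoning:
Root position: A# C## E##
1st inversion: move root up an octave
Bass note: C##
Notes (bottom to top) = C## E## A#


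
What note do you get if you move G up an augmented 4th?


augmented 4th: 4 letter names, 6 semitones
Letter: G + 3 → C
Pitch: G + 6 semitones, spelled as a C → C#
= C#


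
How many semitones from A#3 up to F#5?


Working:
Absolute semitone position = octave×12 + chromatic position
A#3: 3×12 + 10 = 46
F#5: 5×12 + 6 = 66
Difference = 66 - 46 = 20
= 20 semitones


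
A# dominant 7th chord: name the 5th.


Step by step:
Dominant 7th chord = root + major 3rd + perfect 5th + minor 7th
Seventh chords stack in thirds, so the letter names are A-C-E-G
Root: A#
Major 3rd above A#: C##
Perfect 5th above A#: E#
Minor 7th above A#: G#
The 5th = E#


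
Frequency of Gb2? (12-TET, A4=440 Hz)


f = 440 × 2^(n/12) where n = semitones from A4
Gb2: -27 semitones from A4
f = 440 × 2^(-27/12)
f = 92.50 Hz


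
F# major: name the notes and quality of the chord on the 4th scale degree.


Let's work it out.
F# major scale: F# G# A# B C# D# E#
Diatonic triad on degree 4 stacks scale notes 4, 6, 1: B D# F#
B→D# = 4 semitones; B→F# = 7 semitones → major triad
= B D# F# (major)


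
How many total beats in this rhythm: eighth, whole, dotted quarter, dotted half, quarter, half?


Solution.
Beat values:
  eighth = 0.5 beats
  whole = 4 beats
  dotted quarter = 1.5 beats
  dotted half = 3 beats
  quarter = 1 beat
  half = 2 beats
Sum = 0.5 + 4 + 1.5 + 3 + 1 + 2
= 12 beats


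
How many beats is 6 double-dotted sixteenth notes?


Working:
Base sixteenth note = 1/4 beats
Dot 1 adds half the previous value: +1/8
Dot 2 adds half the previous value: +1/16
One double-dotted sixteenth = 1/4 + 1/8 + 1/16 = 7/16
6 of them = 6 × 7/16 = 21/8
= 21/8 beats


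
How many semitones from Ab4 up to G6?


Reasoning:
Absolute semitone position = octave×12 + chromatic position
Ab4: 4×12 + 8 = 56
G6: 6×12 + 7 = 79
Difference = 79 - 56 = 23
= 23 semitones


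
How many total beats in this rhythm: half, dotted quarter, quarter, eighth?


Step by step:
Beat values:
  half = 2 beats
  dotted quarter = 1.5 beats
  quarter = 1 beat
  eighth = 0.5 beats
Sum = 2 + 1.5 + 1 + 0.5
= 5 beats


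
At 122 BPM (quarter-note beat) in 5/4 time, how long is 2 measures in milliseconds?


Let's work it out.
Quarter-note beat duration = 60000 / 122 ms
Beats per measure (5/4) = 5
One measure = 5 × 60000 / 122 = 300000 / 122 ms
2 measures = 2 × 300000 / 122 = 600000 / 122
= 4918.0 ms


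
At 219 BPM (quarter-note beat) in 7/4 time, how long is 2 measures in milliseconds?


Quarter-note beat duration = 60000 / 219 ms
Beats per measure (7/4) = 7
One measure = 7 × 60000 / 219 = 420000 / 219 ms
2 measures = 2 × 420000 / 219 = 840000 / 219
= 3835.6 ms


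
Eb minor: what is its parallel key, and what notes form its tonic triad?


Reasoning:
Parallel keys share the same tonic but differ in mode
Eb minor → parallel is Eb major
Tonic triad of Eb major = Eb G Bb
= Eb major; triad = Eb G Bb


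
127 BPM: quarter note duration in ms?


Solution.
One quarter-note beat = 60000 / BPM = 60000 / 127 ms
Duration = 60000 / 127
= 472.4 ms


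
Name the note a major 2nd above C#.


Working:
A 2nd spans 2 letter names, so from C we land on D
A major 2nd = 2 semitones above C#
Spell D at that pitch: D#
= D#


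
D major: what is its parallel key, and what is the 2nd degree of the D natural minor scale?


Let's work it out.
Parallel keys share the same tonic but differ in mode
D major → parallel is D minor
D natural minor scale: D E F G A Bb C
= D minor; 2nd degree = E


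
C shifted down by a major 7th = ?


major 7th: 7 letter names, 11 semitones
Letter: C - 6 → D
Pitch: C - 11 semitones, spelled as a D → Db
= Db


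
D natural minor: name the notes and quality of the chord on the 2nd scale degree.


Reasoning:
D natural minor scale: D E F G A Bb C
Diatonic triad on degree 2 stacks scale notes 2, 4, 6: E G Bb
E→G = 3 semitones; E→Bb = 6 semitones → diminished triad
= E G Bb (diminished)


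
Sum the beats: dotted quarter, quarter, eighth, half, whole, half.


Beat values:
  dotted quarter = 1.5 beats
  quarter = 1 beat
  eighth = 0.5 beats
  half = 2 beats
  whole = 4 beats
  half = 2 beats
Sum = 1.5 + 1 + 0.5 + 2 + 4 + 2
= 11 beats


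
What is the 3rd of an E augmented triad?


Augmented triad = root + major 3rd (4 semitones) + augmented 5th (8 semitones)
A triad on E stacks thirds, so the chord tones use letter names E-G-B
Root: E
Major 3rd above E: G#
Augmented 5th above E: B#
The 3rd = G#


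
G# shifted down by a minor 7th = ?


Working:
minor 7th: 7 letter names, 10 semitones
Letter: G - 6 → A
Pitch: G# - 10 semitones, spelled as an A → A#
= A#


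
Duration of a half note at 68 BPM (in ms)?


One quarter-note beat = 60000 / BPM = 60000 / 68 ms
Half note = 2 × quarter note
Duration = 2 × 60000 / 68 = 120000 / 68
= 1764.7 ms


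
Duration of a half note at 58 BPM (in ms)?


Step by step:
One quarter-note beat = 60000 / BPM = 60000 / 58 ms
Half note = 2 × quarter note
Duration = 2 × 60000 / 58 = 120000 / 58
= 2069.0 ms


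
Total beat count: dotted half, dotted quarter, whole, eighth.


Solution.
Beat values:
  dotted half = 3 beats
  dotted quarter = 1.5 beats
  whole = 4 beats
  eighth = 0.5 beats
Sum = 3 + 1.5 + 4 + 0.5
= 9 beats


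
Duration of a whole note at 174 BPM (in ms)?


One quarter-note beat = 60000 / BPM = 60000 / 174 ms
Whole note = 4 × quarter note
Duration = 4 × 60000 / 174 = 240000 / 174
= 1379.3 ms


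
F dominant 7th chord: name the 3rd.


Dominant 7th chord = root + major 3rd + perfect 5th + minor 7th
Seventh chords stack in thirds, so the letter names are F-A-C-E
Root: F
Major 3rd above F: A
Perfect 5th above F: C
Minor 7th above F: Eb
The 3rd = A


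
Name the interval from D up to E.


Let's work it out.
Letter names: D → E spans 2 letter names → a 2nd
Semitones: D → E = 2 half-steps
A 2nd of 2 semitones is a major 2nd
= major 2nd


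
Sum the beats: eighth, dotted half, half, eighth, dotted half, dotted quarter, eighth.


Beat values:
  eighth = 0.5 beats
  dotted half = 3 beats
  half = 2 beats
  eighth = 0.5 beats
  dotted half = 3 beats
  dotted quarter = 1.5 beats
  eighth = 0.5 beats
Sum = 0.5 + 3 + 2 + 0.5 + 3 + 1.5 + 0.5
= 11 beats


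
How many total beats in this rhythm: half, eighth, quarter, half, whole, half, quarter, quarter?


Beat values:
  half = 2 beats
  eighth = 0.5 beats
  quarter = 1 beat
  half = 2 beats
  whole = 4 beats
  half = 2 beats
  quarter = 1 beat
  quarter = 1 beat
Sum = 2 + 0.5 + 1 + 2 + 4 + 2 + 1 + 1
= 13.5 beats


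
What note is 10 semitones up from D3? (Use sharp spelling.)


Let's work it out.
D3: chromatic position 2 in octave 3 → absolute = 3×12 + 2 = 38
Transpose up 10: 38 + 10 = 48
48 = 4×12 + 0 → C in octave 4
Result = C4


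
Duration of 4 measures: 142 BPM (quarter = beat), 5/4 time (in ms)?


Quarter-note beat duration = 60000 / 142 ms
Beats per measure (5/4) = 5
One measure = 5 × 60000 / 142 = 300000 / 142 ms
4 measures = 4 × 300000 / 142 = 1200000 / 142
= 8450.7 ms


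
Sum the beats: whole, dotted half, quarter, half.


Working:
Beat values:
  whole = 4 beats
  dotted half = 3 beats
  quarter = 1 beat
  half = 2 beats
Sum = 4 + 3 + 1 + 2
= 10 beats


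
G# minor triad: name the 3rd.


Working:
Minor triad = root + minor 3rd (3 semitones) + perfect 5th (7 semitones)
A triad on G# stacks thirds, so the chord tones use letter names G-B-D
Root: G#
Minor 3rd above G#: B
Perfect 5th above G#: D#
The 3rd = B


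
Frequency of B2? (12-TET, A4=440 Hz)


Step by step:
f = 440 × 2^(n/12) where n = semitones from A4
B2: -22 semitones from A4
f = 440 × 2^(-22/12)
f = 123.47 Hz


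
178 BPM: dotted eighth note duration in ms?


Working:
One quarter-note beat = 60000 / BPM = 60000 / 178 ms
Dotted eighth note = 3/4 × quarter note
Duration = 3/4 × 60000 / 178 = 45000 / 178
= 252.8 ms


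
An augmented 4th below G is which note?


Let's work it out.
A 4th spans 4 letter names, so from G we land on D
An augmented 4th = 6 semitones below G
Spell D at that pitch: Db
= Db


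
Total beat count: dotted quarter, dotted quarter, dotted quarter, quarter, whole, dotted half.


Reasoning:
Beat values:
  dotted quarter = 1.5 beats
  dotted quarter = 1.5 beats
  dotted quarter = 1.5 beats
  quarter = 1 beat
  whole = 4 beats
  dotted half = 3 beats
Sum = 1.5 + 1.5 + 1.5 + 1 + 4 + 3
= 12.5 beats


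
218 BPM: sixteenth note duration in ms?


One quarter-note beat = 60000 / BPM = 60000 / 218 ms
Sixteenth note = 1/4 × quarter note
Duration = 1/4 × 60000 / 218 = 15000 / 218
= 68.8 ms


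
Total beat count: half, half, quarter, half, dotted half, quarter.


Let's work it out.
Beat values:
  half = 2 beats
  half = 2 beats
  quarter = 1 beat
  half = 2 beats
  dotted half = 3 beats
  quarter = 1 beat
Sum = 2 + 2 + 1 + 2 + 3 + 1
= 11 beats


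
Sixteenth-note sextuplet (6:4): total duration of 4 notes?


Solution.
Sextuplet: 6 notes occupy the space of 4 sixteenth notes
Space = 4 × 1/4 = 1 beat
Each sextuplet note = 1 / 6 = 1/6 beats
4 notes = 4 × 1/6 = 2/3
= 2/3 beats


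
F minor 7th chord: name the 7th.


Minor 7th chord = root + minor 3rd + perfect 5th + minor 7th
Seventh chords stack in thirds, so the letter names are F-A-C-E
Root: F
Minor 3rd above F: Ab
Perfect 5th above F: C
Minor 7th above F: Eb
The 7th = Eb


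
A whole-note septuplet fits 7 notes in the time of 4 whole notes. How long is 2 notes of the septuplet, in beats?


Reasoning:
Septuplet: 7 notes occupy the space of 4 whole notes
Space = 4 × 4 = 16 beats
Each septuplet note = 16 / 7 = 16/7 beats
2 notes = 2 × 16/7 = 32/7
= 32/7 beats


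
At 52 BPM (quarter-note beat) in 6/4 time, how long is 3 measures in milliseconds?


Step by step:
Quarter-note beat duration = 60000 / 52 ms
Beats per measure (6/4) = 6
One measure = 6 × 60000 / 52 = 360000 / 52 ms
3 measures = 3 × 360000 / 52 = 1080000 / 52
= 20769.2 ms


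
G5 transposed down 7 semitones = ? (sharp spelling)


Solution.
G5: chromatic position 7 in octave 5 → absolute = 5×12 + 7 = 67
Transpose down 7: 67 - 7 = 60
60 = 5×12 + 0 → C in octave 5
Result = C5


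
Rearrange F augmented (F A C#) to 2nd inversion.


Working:
Root position: F A C#
2nd inversion: move root and 3rd up an octave
Bass note: C#
Notes (bottom to top) = C# F A


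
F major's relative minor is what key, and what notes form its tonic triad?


Solution.
The relative minor shares the major's key signature and starts on its 6th degree
6th degree = a major 6th above the tonic; a major 6th above F is D
→ relative minor of F major is D minor
Tonic triad of D minor = root + minor 3rd + perfect 5th = D F A
= D minor; triad = D F A


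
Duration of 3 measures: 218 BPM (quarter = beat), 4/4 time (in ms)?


Step by step:
Quarter-note beat duration = 60000 / 218 ms
Beats per measure (4/4) = 4
One measure = 4 × 60000 / 218 = 240000 / 218 ms
3 measures = 3 × 240000 / 218 = 720000 / 218
= 3302.8 ms


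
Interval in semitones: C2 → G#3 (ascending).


Reasoning:
Absolute semitone position = octave×12 + chromatic position
C2: 2×12 + 0 = 24
G#3: 3×12 + 8 = 44
Difference = 44 - 24 = 20
= 20 semitones


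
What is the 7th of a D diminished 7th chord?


Working:
Diminished 7th chord = root + minor 3rd + diminished 5th + diminished 7th
Seventh chords stack in thirds, so the letter names are D-F-A-C
Root: D
Minor 3rd above D: F
Diminished 5th above D: Ab
Diminished 7th above D: Cb
The 7th = Cb


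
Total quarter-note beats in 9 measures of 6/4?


Time signature 6/4: the bottom number 4 means the quarter note gets one count
The top number 6 means 6 quarter-note beats per measure
Total = 6 × 9 measures
= 54 quarter-note beats


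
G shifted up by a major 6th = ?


Working:
major 6th: 6 letter names, 9 semitones
Letter: G + 5 → E
Pitch: G + 9 semitones, spelled as an E → E
= E


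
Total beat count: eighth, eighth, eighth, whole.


Beat values:
  eighth = 0.5 beats
  eighth = 0.5 beats
  eighth = 0.5 beats
  whole = 4 beats
Sum = 0.5 + 0.5 + 0.5 + 4
= 5.5 beats


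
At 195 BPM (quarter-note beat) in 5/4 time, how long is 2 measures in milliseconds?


Step by step:
Quarter-note beat duration = 60000 / 195 ms
Beats per measure (5/4) = 5
One measure = 5 × 60000 / 195 = 300000 / 195 ms
2 measures = 2 × 300000 / 195 = 600000 / 195
= 3076.9 ms


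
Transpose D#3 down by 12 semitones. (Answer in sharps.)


Solution.
D#3: chromatic position 3 in octave 3 → absolute = 3×12 + 3 = 39
Transpose down 12: 39 - 12 = 27
27 = 2×12 + 3 → D# in octave 2
Result = D#2


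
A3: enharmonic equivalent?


Reasoning:
Enharmonic notes sound the same pitch but are spelled with different letter names
A and Bbb name the same pitch class
= Bbb3


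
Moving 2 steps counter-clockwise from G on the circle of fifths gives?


Solution.
Each counter-clockwise step moves down a perfect 5th (= up a perfect 4th)
From G: G → C → F
= F


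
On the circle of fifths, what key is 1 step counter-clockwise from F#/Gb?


Each counter-clockwise step moves down a perfect 5th (= up a perfect 4th)
From F#/Gb: F#/Gb → B
= B


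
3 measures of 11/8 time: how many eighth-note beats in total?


Reasoning:
Time signature 11/8: the bottom number 8 means the eighth note gets one count
The top number 11 means 11 eighth-note beats per measure
Total = 11 × 3 measures
= 33 eighth-note beats


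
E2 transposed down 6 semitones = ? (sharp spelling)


Solution.
E2: chromatic position 4 in octave 2 → absolute = 2×12 + 4 = 28
Transpose down 6: 28 - 6 = 22
22 = 1×12 + 10 → A# in octave 1
Result = A#1


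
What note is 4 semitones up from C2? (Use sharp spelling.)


Step by step:
C2: chromatic position 0 in octave 2 → absolute = 2×12 + 0 = 24
Transpose up 4: 24 + 4 = 28
28 = 2×12 + 4 → E in octave 2
Result = E2


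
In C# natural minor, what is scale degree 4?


Step by step:
Natural minor scale pattern: W-H-W-W-H-W-W (2-1-2-2-1-2-2 semitones)
Starting from C#:
  C# + 2 semitones → D#
  D# + 1 semitone → E
  E + 2 semitones → F#
  F# + 2 semitones → G#
  G# + 1 semitone → A
  A + 2 semitones → B
  B + 2 semitones → C#
Scale: C# D# E F# G# A B
Degree 4 = F#


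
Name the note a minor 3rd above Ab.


Reasoning:
A 3rd spans 3 letter names, so from A we land on C
A minor 3rd = 3 semitones above Ab
Spell C at that pitch: Cb
= Cb


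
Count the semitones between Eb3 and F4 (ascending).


Absolute semitone position = octave×12 + chromatic position
Eb3: 3×12 + 3 = 39
F4: 4×12 + 5 = 53
Difference = 53 - 39 = 14
= 14 semitones


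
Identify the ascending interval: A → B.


Solution.
Letter names: A → B spans 2 letter names → a 2nd
Semitones: A → B = 2 half-steps
A 2nd of 2 semitones is a major 2nd
= major 2nd


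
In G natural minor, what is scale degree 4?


Natural minor scale pattern: W-H-W-W-H-W-W (2-1-2-2-1-2-2 semitones)
Starting from G:
  G + 2 semitones → A
  A + 1 semitone → Bb
  Bb + 2 semitones → C
  C + 2 semitones → D
  D + 1 semitone → Eb
  Eb + 2 semitones → F
  F + 2 semitones → G
Scale: G A Bb C D Eb F
Degree 4 = C


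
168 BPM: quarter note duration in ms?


One quarter-note beat = 60000 / BPM = 60000 / 168 ms
Duration = 60000 / 168
= 357.1 ms


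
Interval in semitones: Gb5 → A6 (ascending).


Let's work it out.
Absolute semitone position = octave×12 + chromatic position
Gb5: 5×12 + 6 = 66
A6: 6×12 + 9 = 81
Difference = 81 - 66 = 15
= 15 semitones


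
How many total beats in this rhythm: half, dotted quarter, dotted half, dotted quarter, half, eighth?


Beat values:
  half = 2 beats
  dotted quarter = 1.5 beats
  dotted half = 3 beats
  dotted quarter = 1.5 beats
  half = 2 beats
  eighth = 0.5 beats
Sum = 2 + 1.5 + 3 + 1.5 + 2 + 0.5
= 10.5 beats


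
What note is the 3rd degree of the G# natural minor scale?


Solution.
Natural minor scale pattern: W-H-W-W-H-W-W (2-1-2-2-1-2-2 semitones)
Starting from G#:
  G# + 2 semitones → A#
  A# + 1 semitone → B
  B + 2 semitones → C#
  C# + 2 semitones → D#
  D# + 1 semitone → E
  E + 2 semitones → F#
  F# + 2 semitones → G#
Scale: G# A# B C# D# E F#
Degree 3 = B


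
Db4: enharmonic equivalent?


Reasoning:
Enharmonic notes sound the same pitch but are spelled with different letter names
Db and C# name the same pitch class
= C#4


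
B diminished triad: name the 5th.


Diminished triad = root + minor 3rd (3 semitones) + diminished 5th (6 semitones)
A triad on B stacks thirds, so the chord tones use letter names B-D-F
Root: B
Minor 3rd above B: D
Diminished 5th above B: F
The 5th = F


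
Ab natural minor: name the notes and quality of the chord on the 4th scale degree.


Ab natural minor scale: Ab Bb Cb Db Eb Fb Gb
Diatonic triad on degree 4 stacks scale notes 4, 6, 1: Db Fb Ab
Db→Fb = 3 semitones; Db→Ab = 7 semitones → minor triad
= Db Fb Ab (minor)


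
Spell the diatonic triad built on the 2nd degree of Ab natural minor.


Working:
Ab natural minor scale: Ab Bb Cb Db Eb Fb Gb
Diatonic triad on degree 2 stacks scale notes 2, 4, 6: Bb Db Fb
Bb→Db = 3 semitones; Bb→Fb = 6 semitones → diminished triad
= Bb Db Fb (diminished)


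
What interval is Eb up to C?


Letter names: E → C spans 6 letter names → a 6th
Semitones: Eb → C = 9 half-steps
A 6th of 9 semitones is a major 6th
= major 6th


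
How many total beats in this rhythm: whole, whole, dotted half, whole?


Reasoning:
Beat values:
  whole = 4 beats
  whole = 4 beats
  dotted half = 3 beats
  whole = 4 beats
Sum = 4 + 4 + 3 + 4
= 15 beats


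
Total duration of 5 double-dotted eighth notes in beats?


Reasoning:
Base eighth note = 1/2 beats
Dot 1 adds half the previous value: +1/4
Dot 2 adds half the previous value: +1/8
One double-dotted eighth = 1/2 + 1/4 + 1/8 = 7/8
5 of them = 5 × 7/8 = 35/8
= 35/8 beats


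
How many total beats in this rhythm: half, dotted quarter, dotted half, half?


Step by step:
Beat values:
  half = 2 beats
  dotted quarter = 1.5 beats
  dotted half = 3 beats
  half = 2 beats
Sum = 2 + 1.5 + 3 + 2
= 8.5 beats


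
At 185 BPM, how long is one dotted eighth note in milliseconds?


Step by step:
One quarter-note beat = 60000 / BPM = 60000 / 185 ms
Dotted eighth note = 3/4 × quarter note
Duration = 3/4 × 60000 / 185 = 45000 / 185
= 243.2 ms


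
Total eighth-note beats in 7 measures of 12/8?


Time signature 12/8: the bottom number 8 means the eighth note gets one count
The top number 12 means 12 eighth-note beats per measure
Total = 12 × 7 measures
= 84 eighth-note beats


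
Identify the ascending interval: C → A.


Step by step:
Letter names: C → A spans 6 letter names → a 6th
Semitones: C → A = 9 half-steps
A 6th of 9 semitones is a major 6th
= major 6th


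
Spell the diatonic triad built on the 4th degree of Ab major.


Let's work it out.
Ab major scale: Ab Bb C Db Eb F G
Diatonic triad on degree 4 stacks scale notes 4, 6, 1: Db F Ab
Db→F = 4 semitones; Db→Ab = 7 semitones → major triad
= Db F Ab (major)


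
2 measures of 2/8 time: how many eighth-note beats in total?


Step by step:
Time signature 2/8: the bottom number 8 means the eighth note gets one count
The top number 2 means 2 eighth-note beats per measure
Total = 2 × 2 measures
= 4 eighth-note beats


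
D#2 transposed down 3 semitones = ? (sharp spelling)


Solution.
D#2: chromatic position 3 in octave 2 → absolute = 2×12 + 3 = 27
Transpose down 3: 27 - 3 = 24
24 = 2×12 + 0 → C in octave 2
Result = C2


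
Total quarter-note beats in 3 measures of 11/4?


Reasoning:
Time signature 11/4: the bottom number 4 means the quarter note gets one count
The top number 11 means 11 quarter-note beats per measure
Total = 11 × 3 measures
= 33 quarter-note beats


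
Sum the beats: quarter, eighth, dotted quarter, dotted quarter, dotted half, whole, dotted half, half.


Beat values:
  quarter = 1 beat
  eighth = 0.5 beats
  dotted quarter = 1.5 beats
  dotted quarter = 1.5 beats
  dotted half = 3 beats
  whole = 4 beats
  dotted half = 3 beats
  half = 2 beats
Sum = 1 + 0.5 + 1.5 + 1.5 + 3 + 4 + 3 + 2
= 16.5 beats


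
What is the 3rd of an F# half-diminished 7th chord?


Step by step:
Half-diminished 7th chord = root + minor 3rd + diminished 5th + minor 7th
Seventh chords stack in thirds, so the letter names are F-A-C-E
Root: F#
Minor 3rd above F#: A
Diminished 5th above F#: C
Minor 7th above F#: E
The 3rd = A


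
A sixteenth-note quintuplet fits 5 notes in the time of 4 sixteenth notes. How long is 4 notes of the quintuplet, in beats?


Quintuplet: 5 notes occupy the space of 4 sixteenth notes
Space = 4 × 1/4 = 1 beat
Each quintuplet note = 1 / 5 = 1/5 beats
4 notes = 4 × 1/5 = 4/5
= 4/5 beats


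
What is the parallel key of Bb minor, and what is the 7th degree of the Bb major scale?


Step by step:
Parallel keys share the same tonic but differ in mode
Bb minor → parallel is Bb major
Bb major scale: Bb C D Eb F G A
= Bb major; 7th degree = A


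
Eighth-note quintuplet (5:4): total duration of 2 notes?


Let's work it out.
Quintuplet: 5 notes occupy the space of 4 eighth notes
Space = 4 × 1/2 = 2 beats
Each quintuplet note = 2 / 5 = 2/5 beats
2 notes = 2 × 2/5 = 4/5
= 4/5 beats


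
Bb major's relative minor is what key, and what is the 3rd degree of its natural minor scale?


The relative minor shares the major's key signature and starts on its 6th degree
6th degree = a major 6th above the tonic; a major 6th above Bb is G
→ relative minor of Bb major is G minor
G natural minor scale: G A Bb C D Eb F
= G minor; 3rd degree = Bb


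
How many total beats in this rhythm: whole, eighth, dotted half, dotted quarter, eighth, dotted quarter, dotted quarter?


Beat values:
  whole = 4 beats
  eighth = 0.5 beats
  dotted half = 3 beats
  dotted quarter = 1.5 beats
  eighth = 0.5 beats
  dotted quarter = 1.5 beats
  dotted quarter = 1.5 beats
Sum = 4 + 0.5 + 3 + 1.5 + 0.5 + 1.5 + 1.5
= 12.5 beats


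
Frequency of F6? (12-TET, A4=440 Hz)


Solution.
f = 440 × 2^(n/12) where n = semitones from A4
F6: 20 semitones from A4
f = 440 × 2^(20/12)
f = 1396.91 Hz


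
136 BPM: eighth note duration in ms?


Reasoning:
One quarter-note beat = 60000 / BPM = 60000 / 136 ms
Eighth note = 1/2 × quarter note
Duration = 1/2 × 60000 / 136 = 30000 / 136
= 220.6 ms


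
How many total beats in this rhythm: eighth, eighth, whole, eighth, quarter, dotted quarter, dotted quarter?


Solution.
Beat values:
  eighth = 0.5 beats
  eighth = 0.5 beats
  whole = 4 beats
  eighth = 0.5 beats
  quarter = 1 beat
  dotted quarter = 1.5 beats
  dotted quarter = 1.5 beats
Sum = 0.5 + 0.5 + 4 + 0.5 + 1 + 1.5 + 1.5
= 9.5 beats


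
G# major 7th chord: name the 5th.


Step by step:
Major 7th chord = root + major 3rd + perfect 5th + major 7th
Seventh chords stack in thirds, so the letter names are G-B-D-F
Root: G#
Major 3rd above G#: B#
Perfect 5th above G#: D#
Major 7th above G#: F##
The 5th = D#


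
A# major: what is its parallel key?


Reasoning:
Parallel keys share the same tonic but differ in mode
A# major → parallel is A# minor
= A# minor


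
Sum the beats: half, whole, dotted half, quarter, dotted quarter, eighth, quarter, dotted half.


Let's work it out.
Beat values:
  half = 2 beats
  whole = 4 beats
  dotted half = 3 beats
  quarter = 1 beat
  dotted quarter = 1.5 beats
  eighth = 0.5 beats
  quarter = 1 beat
  dotted half = 3 beats
Sum = 2 + 4 + 3 + 1 + 1.5 + 0.5 + 1 + 3
= 16 beats


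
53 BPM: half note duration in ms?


Working:
One quarter-note beat = 60000 / BPM = 60000 / 53 ms
Half note = 2 × quarter note
Duration = 2 × 60000 / 53 = 120000 / 53
= 2264.2 ms


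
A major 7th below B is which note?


Reasoning:
A 7th spans 7 letter names, so from B we land on C
A major 7th = 11 semitones below B
Spell C at that pitch: C
= C


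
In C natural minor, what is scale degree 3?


Working:
Natural minor scale pattern: W-H-W-W-H-W-W (2-1-2-2-1-2-2 semitones)
Starting from C:
  C + 2 semitones → D
  D + 1 semitone → Eb
  Eb + 2 semitones → F
  F + 2 semitones → G
  G + 1 semitone → Ab
  Ab + 2 semitones → Bb
  Bb + 2 semitones → C
Scale: C D Eb F G Ab Bb
Degree 3 = Eb


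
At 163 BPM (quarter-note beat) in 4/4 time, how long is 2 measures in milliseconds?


Quarter-note beat duration = 60000 / 163 ms
Beats per measure (4/4) = 4
One measure = 4 × 60000 / 163 = 240000 / 163 ms
2 measures = 2 × 240000 / 163 = 480000 / 163
= 2944.8 ms


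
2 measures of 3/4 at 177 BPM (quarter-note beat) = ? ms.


Working:
Quarter-note beat duration = 60000 / 177 ms
Beats per measure (3/4) = 3
One measure = 3 × 60000 / 177 = 180000 / 177 ms
2 measures = 2 × 180000 / 177 = 360000 / 177
= 2033.9 ms


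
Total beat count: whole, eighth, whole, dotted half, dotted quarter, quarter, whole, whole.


Solution.
Beat values:
  whole = 4 beats
  eighth = 0.5 beats
  whole = 4 beats
  dotted half = 3 beats
  dotted quarter = 1.5 beats
  quarter = 1 beat
  whole = 4 beats
  whole = 4 beats
Sum = 4 + 0.5 + 4 + 3 + 1.5 + 1 + 4 + 4
= 22 beats


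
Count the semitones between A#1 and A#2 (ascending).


Step by step:
Absolute semitone position = octave×12 + chromatic position
A#1: 1×12 + 10 = 22
A#2: 2×12 + 10 = 34
Difference = 34 - 22 = 12
= 12 semitones


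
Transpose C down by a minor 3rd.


minor 3rd: 3 letter names, 3 semitones
Letter: C - 2 → A
Pitch: C - 3 semitones, spelled as an A → A
= A


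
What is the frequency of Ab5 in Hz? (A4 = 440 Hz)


f = 440 × 2^(n/12) where n = semitones from A4
Ab5: 11 semitones from A4
f = 440 × 2^(11/12)
f = 830.61 Hz


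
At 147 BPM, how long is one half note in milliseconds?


One quarter-note beat = 60000 / BPM = 60000 / 147 ms
Half note = 2 × quarter note
Duration = 2 × 60000 / 147 = 120000 / 147
= 816.3 ms


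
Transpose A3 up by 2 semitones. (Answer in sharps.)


Working:
A3: chromatic position 9 in octave 3 → absolute = 3×12 + 9 = 45
Transpose up 2: 45 + 2 = 47
47 = 3×12 + 11 → B in octave 3
Result = B3


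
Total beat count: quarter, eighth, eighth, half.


Let's work it out.
Beat values:
  quarter = 1 beat
  eighth = 0.5 beats
  eighth = 0.5 beats
  half = 2 beats
Sum = 1 + 0.5 + 0.5 + 2
= 4 beats


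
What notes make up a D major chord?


Solution.
Major triad = root + major 3rd (4 semitones) + perfect 5th (7 semitones)
A triad on D stacks thirds, so the chord tones use letter names D-F-A
Root: D
Major 3rd above D: F#
Perfect 5th above D: A
Chord = D F# A


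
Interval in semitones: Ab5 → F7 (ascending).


Absolute semitone position = octave×12 + chromatic position
Ab5: 5×12 + 8 = 68
F7: 7×12 + 5 = 89
Difference = 89 - 68 = 21
= 21 semitones


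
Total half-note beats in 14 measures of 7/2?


Solution.
Time signature 7/2: the bottom number 2 means the half note gets one count
The top number 7 means 7 half-note beats per measure
Total = 7 × 14 measures
= 98 half-note beats


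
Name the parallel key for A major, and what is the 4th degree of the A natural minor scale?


Solution.
Parallel keys share the same tonic but differ in mode
A major → parallel is A minor
A natural minor scale: A B C D E F G
= A minor; 4th degree = D


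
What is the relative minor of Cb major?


Let's work it out.
The relative minor shares the major's key signature and starts on its 6th degree
6th degree = a major 6th above the tonic; a major 6th above Cb is Ab
→ relative minor of Cb major is Ab minor
= Ab minor


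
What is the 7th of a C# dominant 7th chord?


Let's work it out.
Dominant 7th chord = root + major 3rd + perfect 5th + minor 7th
Seventh chords stack in thirds, so the letter names are C-E-G-B
Root: C#
Major 3rd above C#: E#
Perfect 5th above C#: G#
Minor 7th above C#: B
The 7th = B


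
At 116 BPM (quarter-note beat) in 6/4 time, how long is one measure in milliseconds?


Reasoning:
Quarter-note beat duration = 60000 / 116 ms
Beats per measure (6/4) = 6
One measure = 6 × 60000 / 116 = 360000 / 116 ms
= 3103.4 ms


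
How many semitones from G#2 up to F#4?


Absolute semitone position = octave×12 + chromatic position
G#2: 2×12 + 8 = 32
F#4: 4×12 + 6 = 54
Difference = 54 - 32 = 22
= 22 semitones


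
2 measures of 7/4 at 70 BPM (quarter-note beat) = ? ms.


Reasoning:
Quarter-note beat duration = 60000 / 70 ms
Beats per measure (7/4) = 7
One measure = 7 × 60000 / 70 = 420000 / 70 ms
2 measures = 2 × 420000 / 70 = 840000 / 70
= 12000.0 ms


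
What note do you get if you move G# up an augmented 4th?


Working:
augmented 4th: 4 letter names, 6 semitones
Letter: G + 3 → C
Pitch: G# + 6 semitones, spelled as a C → C##
= C##


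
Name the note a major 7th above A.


Working:
A 7th spans 7 letter names, so from A we land on G
A major 7th = 11 semitones above A
Spell G at that pitch: G#
= G#


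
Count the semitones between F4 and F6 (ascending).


Absolute semitone position = octave×12 + chromatic position
F4: 4×12 + 5 = 53
F6: 6×12 + 5 = 77
Difference = 77 - 53 = 24
= 24 semitones


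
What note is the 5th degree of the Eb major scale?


Major scale pattern: W-W-H-W-W-W-H (2-2-1-2-2-2-1 semitones)
Starting from Eb:
  Eb + 2 semitones → F
  F + 2 semitones → G
  G + 1 semitone → Ab
  Ab + 2 semitones → Bb
  Bb + 2 semitones → C
  C + 2 semitones → D
  D + 1 semitone → Eb
Scale: Eb F G Ab Bb C D
Degree 5 = Bb


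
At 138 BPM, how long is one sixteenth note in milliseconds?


One quarter-note beat = 60000 / BPM = 60000 / 138 ms
Sixteenth note = 1/4 × quarter note
Duration = 1/4 × 60000 / 138 = 15000 / 138
= 108.7 ms


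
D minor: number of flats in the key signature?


Working:
Flat minor keys: A(0), D(1), G(2), C(3), F(4), Bb(5), Eb(6), Ab(7)
D minor has 1 flat
Order of flats: Bb Eb Ab Db Gb Cb Fb → first 1: Bb
= 1 flat


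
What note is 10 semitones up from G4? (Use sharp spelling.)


Solution.
G4: chromatic position 7 in octave 4 → absolute = 4×12 + 7 = 55
Transpose up 10: 55 + 10 = 65
65 = 5×12 + 5 → F in octave 5
Result = F5


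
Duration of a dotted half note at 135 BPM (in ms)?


One quarter-note beat = 60000 / BPM = 60000 / 135 ms
Dotted half note = 3 × quarter note
Duration = 3 × 60000 / 135 = 180000 / 135
= 1333.3 ms


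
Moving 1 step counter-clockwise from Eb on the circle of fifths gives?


Solution.
Each counter-clockwise step moves down a perfect 5th (= up a perfect 4th)
From Eb: Eb → Ab
= Ab


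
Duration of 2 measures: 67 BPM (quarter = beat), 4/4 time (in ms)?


Solution.
Quarter-note beat duration = 60000 / 67 ms
Beats per measure (4/4) = 4
One measure = 4 × 60000 / 67 = 240000 / 67 ms
2 measures = 2 × 240000 / 67 = 480000 / 67
= 7164.2 ms


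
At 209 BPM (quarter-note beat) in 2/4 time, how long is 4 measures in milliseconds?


Working:
Quarter-note beat duration = 60000 / 209 ms
Beats per measure (2/4) = 2
One measure = 2 × 60000 / 209 = 120000 / 209 ms
4 measures = 4 × 120000 / 209 = 480000 / 209
= 2296.7 ms


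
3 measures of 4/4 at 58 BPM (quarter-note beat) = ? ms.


Quarter-note beat duration = 60000 / 58 ms
Beats per measure (4/4) = 4
One measure = 4 × 60000 / 58 = 240000 / 58 ms
3 measures = 3 × 240000 / 58 = 720000 / 58
= 12413.8 ms


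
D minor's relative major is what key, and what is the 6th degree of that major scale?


Solution.
The relative major shares the key signature and is a minor 3rd above the minor tonic
A minor 3rd above D is F
→ relative major of D minor is F major
F major scale: F G A Bb C D E
= F major; 6th degree = D
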